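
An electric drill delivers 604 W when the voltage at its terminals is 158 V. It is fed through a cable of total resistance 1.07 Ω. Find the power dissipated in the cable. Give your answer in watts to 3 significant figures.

15.6 W

Line loss is just I²R for the cable — we know both I and R_line directly.
I = P / V = 604 / 158 = 3.823 A through the cable.
P_line = I² R_line = (3.823)² × 1.07 = 15.64 W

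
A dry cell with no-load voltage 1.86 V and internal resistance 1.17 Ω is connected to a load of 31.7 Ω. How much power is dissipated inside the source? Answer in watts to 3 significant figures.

0.00375 W

Internal loss is I²r, with I set by the total series resistance r+R.
I = ε / (r + R) = 1.86 / (1.17 + 31.7) = 0.05659 A
P_int = I² r = (0.05659)² × 1.17 = 0.003746 W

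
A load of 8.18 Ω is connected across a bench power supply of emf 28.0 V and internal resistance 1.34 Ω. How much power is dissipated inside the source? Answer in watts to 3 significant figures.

Internal loss is I²r, with I set by the total series resistance r+R.
I = ε / (r + R) = 28.0 / (1.34 + 8.18) = 2.941 A
P_int = I² r = (2.941)² × 1.34 = 11.59 W

11.6 W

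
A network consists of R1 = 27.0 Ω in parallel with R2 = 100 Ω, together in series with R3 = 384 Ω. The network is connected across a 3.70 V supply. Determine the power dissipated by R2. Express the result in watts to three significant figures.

0.000377 W

Reduce the parallel combination to a single R_p; the circuit then becomes R_p in series with the remaining resistor.
R_p = (27.0×100)/(27.0+100) = 21.26 Ω
R_total = R_p + 384 = 21.26 + 384 = 405.3 Ω
I = V / R_total = 3.70 / 405.3 = 0.009130 A
Voltage across the parallel pair: V_p = I × R_p = 0.009130 × 21.26 = 0.1941 V
R2 has V_p across it, so P = V_p²/R2.
P_R2 = (0.1941)² / 100 = 0.0003768 W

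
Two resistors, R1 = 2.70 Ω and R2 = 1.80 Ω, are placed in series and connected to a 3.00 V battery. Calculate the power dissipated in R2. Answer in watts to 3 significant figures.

0.800 W

In a series string the same current flows through every resistor — find that current, then P = I²R for the one we want.
R_total = 2.70 + 1.80 = 4.500 Ω
I = V / R_total = 3.00 / 4.500 = 0.6667 A
P_R2 = I² × R2 = (0.6667)² × 1.80 = 0.8000 W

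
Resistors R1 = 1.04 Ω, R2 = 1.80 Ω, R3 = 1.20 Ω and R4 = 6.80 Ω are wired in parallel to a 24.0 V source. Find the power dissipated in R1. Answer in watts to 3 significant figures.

The supply voltage appears across each parallel branch — just use P = V²/R1.
P_R1 = V² / R1 = (24.0)² / 1.04 Ω = 553.8 W

554 W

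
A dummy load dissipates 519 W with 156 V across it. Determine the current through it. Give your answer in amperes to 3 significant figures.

Rearranging the power relation for the two known quantities gives I = P / V.
I = 519 / 156 = 3.327 A

3.33 A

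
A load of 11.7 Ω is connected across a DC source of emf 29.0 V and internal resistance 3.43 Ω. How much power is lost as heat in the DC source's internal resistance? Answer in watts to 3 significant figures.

Internal loss is I²r, with I set by the total series resistance r+R.
I = ε / (r + R) = 29.0 / (3.43 + 11.7) = 1.917 A
P_int = I² r = (1.917)² × 3.43 = 12.60 W

12.6 W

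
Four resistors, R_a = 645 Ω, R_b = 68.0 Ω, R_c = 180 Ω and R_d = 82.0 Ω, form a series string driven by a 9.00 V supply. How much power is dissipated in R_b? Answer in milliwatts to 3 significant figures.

5.79 mW

Every series element carries the same I. Get I from the total resistance, then P = I² × R_b.
R_total = 645 + 68.0 + 180 + 82.0 = 975.0 Ω
I = V / R_total = 9.00 / 975.0 = 0.009231 A
P_R_b = I² × R_b = (0.009231)² × 68.0 = 0.005794 W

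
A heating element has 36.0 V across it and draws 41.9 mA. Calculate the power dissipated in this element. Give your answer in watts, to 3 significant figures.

Since both terminal voltage and current are stated, P = V I gives the power in one step.
P = 36.0 V × 0.04190 A = 1.508 W

1.51 W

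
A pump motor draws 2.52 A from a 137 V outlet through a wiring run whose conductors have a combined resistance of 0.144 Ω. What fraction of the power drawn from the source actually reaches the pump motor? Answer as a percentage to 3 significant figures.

99.7 %

The wiring run carries the full 2.52 A.
P_line = I² R_line = (2.520)² × 0.144 = 0.9145 W
P_source = V I = 137 × 2.520 = 345.2 W; P_load = 344.3 W
η = P_load / P_source = 344.3 / 345.2 = 0.9974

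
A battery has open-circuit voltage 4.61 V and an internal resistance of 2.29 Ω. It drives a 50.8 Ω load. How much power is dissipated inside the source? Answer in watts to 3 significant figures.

0.0173 W

r is in series with the load, so it carries the full circuit current — the loss in it is I²r.
I = ε / (r + R) = 4.61 / (2.29 + 50.8) = 0.08683 A
P_int = I² r = (0.08683)² × 2.29 = 0.01727 W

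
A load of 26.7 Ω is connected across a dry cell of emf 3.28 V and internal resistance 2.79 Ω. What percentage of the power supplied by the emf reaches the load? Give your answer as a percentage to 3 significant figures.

90.5 %

η = P_load/(P_load+P_int) = I²R/(I²R+I²r) = R/(R+r) — the I² cancels for series elements.
η = R / (R + r) = 26.7 / (26.7 + 2.79) = 0.9054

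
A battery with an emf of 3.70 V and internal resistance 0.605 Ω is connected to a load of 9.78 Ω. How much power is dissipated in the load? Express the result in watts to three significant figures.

1.24 W

The internal resistance and the load are in series, so the same I flows through both; get I from ε/(r+R), then I²R for the load.
I = ε / (r + R) = 3.70 / (0.605 + 9.78) = 0.3563 A
P_load = I² R = (0.3563)² × 9.78 = 1.241 W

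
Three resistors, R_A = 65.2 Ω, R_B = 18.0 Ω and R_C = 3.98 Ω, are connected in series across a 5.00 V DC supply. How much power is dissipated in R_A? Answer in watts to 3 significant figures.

Since the resistors are in series they all carry the loop current I = V/R_total; the power in any one is I²R.
R_total = 65.2 + 18.0 + 3.98 = 87.18 Ω
I = V / R_total = 5.00 / 87.18 = 0.05735 A
P_R_A = I² × R_A = (0.05735)² × 65.2 = 0.2145 W

0.214 W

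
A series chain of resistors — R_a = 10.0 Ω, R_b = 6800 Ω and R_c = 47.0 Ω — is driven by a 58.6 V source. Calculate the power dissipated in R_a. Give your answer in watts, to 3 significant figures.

0.000730 W

The current is common to all series resistors; compute it, then apply P = I²R for the target.
R_total = 10.0 + 6800 + 47.0 = 6857 Ω
I = V / R_total = 58.6 / 6857 = 0.008546 A
P_R_a = I² × R_a = (0.008546)² × 10.0 = 0.0007303 W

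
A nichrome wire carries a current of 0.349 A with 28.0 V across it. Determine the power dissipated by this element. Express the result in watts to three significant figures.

9.77 W

Both the voltage across and the current through the element are known, so P = V I applies directly.
P = 28.0 V × 0.3490 A = 9.772 W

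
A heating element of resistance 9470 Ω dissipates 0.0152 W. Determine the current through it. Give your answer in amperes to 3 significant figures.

0.00127 A

Inverting the appropriate power form: I = √(P / R).
I = √(0.0152 / 9470) = 0.001267 A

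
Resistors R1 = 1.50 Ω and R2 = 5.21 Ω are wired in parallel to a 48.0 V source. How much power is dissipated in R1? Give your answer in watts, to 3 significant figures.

R1 sits directly across the source, so P = V²/R with V = 48.0 V.
P_R1 = V² / R1 = (48.0)² / 1.50 Ω = 1536 W

1540 W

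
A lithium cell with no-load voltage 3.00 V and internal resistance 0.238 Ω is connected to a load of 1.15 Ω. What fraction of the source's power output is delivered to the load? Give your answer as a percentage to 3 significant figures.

Efficiency is P_load / P_total. With a series r and R sharing the same I, P = I²R for each, so η = R/(R+r).
η = R / (R + r) = 1.15 / (1.15 + 0.238) = 0.8285

82.9 %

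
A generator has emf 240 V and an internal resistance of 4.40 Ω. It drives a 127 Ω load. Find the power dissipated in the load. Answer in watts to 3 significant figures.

Find the circuit current first, then P = I²R for the load (series elements share I).
I = ε / (r + R) = 240 / (4.40 + 127) = 1.826 A
P_load = I² R = (1.826)² × 127 = 423.7 W

424 W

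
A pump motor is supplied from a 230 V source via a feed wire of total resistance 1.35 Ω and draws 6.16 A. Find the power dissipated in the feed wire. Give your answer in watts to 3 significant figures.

Only the current and the line resistance are needed for the I²R loss.
The feed wire carries the full 6.16 A.
P_line = I² R_line = (6.160)² × 1.35 = 51.23 W

51.2 W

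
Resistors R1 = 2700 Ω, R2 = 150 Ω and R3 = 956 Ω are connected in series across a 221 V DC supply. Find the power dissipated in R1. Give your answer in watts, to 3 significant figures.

9.10 W

Since the resistors are in series they all carry the loop current I = V/R_total; the power in any one is I²R.
R_total = 2700 + 150 + 956 = 3806 Ω
I = V / R_total = 221 / 3806 = 0.05807 A
P_R1 = I² × R1 = (0.05807)² × 2700 = 9.104 W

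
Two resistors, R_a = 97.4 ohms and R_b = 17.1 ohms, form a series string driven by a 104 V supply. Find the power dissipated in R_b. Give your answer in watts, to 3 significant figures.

14.1 W

Since the resistors are in series they all carry the loop current I = V/R_total; the power in any one is I²R.
R_total = 97.4 + 17.1 = 114.5 Ω
I = V / R_total = 104 / 114.5 = 0.9083 A
P_R_b = I² × R_b = (0.9083)² × 17.1 = 14.11 W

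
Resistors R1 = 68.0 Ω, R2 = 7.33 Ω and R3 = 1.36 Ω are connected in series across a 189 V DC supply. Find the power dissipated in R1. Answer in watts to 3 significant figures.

Every series element carries the same I. Get I from the total resistance, then P = I² × R1.
R_total = 68.0 + 7.33 + 1.36 = 76.69 Ω
I = V / R_total = 189 / 76.69 = 2.464 A
P_R1 = I² × R1 = (2.464)² × 68.0 = 413.0 W

413 W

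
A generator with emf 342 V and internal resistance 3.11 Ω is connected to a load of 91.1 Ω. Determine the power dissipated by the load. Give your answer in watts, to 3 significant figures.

The internal resistance and the load are in series, so the same I flows through both; get I from ε/(r+R), then I²R for the load.
I = ε / (r + R) = 342 / (3.11 + 91.1) = 3.630 A
P_load = I² R = (3.630)² × 91.1 = 1201 W

1200 W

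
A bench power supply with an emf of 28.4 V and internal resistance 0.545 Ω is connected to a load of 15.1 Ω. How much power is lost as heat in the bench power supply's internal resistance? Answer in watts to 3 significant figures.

1.80 W

r is in series with the load, so it carries the full circuit current — the loss in it is I²r.
I = ε / (r + R) = 28.4 / (0.545 + 15.1) = 1.815 A
P_int = I² r = (1.815)² × 0.545 = 1.796 W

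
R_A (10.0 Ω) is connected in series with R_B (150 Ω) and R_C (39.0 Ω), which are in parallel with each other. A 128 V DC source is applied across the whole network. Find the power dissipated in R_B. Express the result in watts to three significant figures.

62.4 W

Collapse R_B‖R_C to a single equivalent, reducing the network to two series elements.
R_p = (150×39.0)/(150+39.0) = 30.95 Ω
R_total = 10.0 + 30.95 = 40.95 Ω
I = V / R_total = 128 / 40.95 = 3.126 A
Voltage across the parallel pair: V_p = I × R_p = 3.126 × 30.95 = 96.74 V
With V_p across R_B, its power is V_p²/R_B.
P_R_B = (96.74)² / 150 = 62.40 W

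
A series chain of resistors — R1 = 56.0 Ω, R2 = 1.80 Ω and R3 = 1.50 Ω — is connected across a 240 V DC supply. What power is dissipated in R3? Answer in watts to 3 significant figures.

24.6 W

Series elements share the same current, so find I first, then use P = I²R.
R_total = 56.0 + 1.80 + 1.50 = 59.30 Ω
I = V / R_total = 240 / 59.30 = 4.047 A
P_R3 = I² × R3 = (4.047)² × 1.50 = 24.57 W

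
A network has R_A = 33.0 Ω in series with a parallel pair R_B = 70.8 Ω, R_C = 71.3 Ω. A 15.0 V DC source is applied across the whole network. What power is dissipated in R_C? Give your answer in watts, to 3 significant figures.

0.848 W

First combine the parallel branches into one equivalent R_p, then R_A + R_p is a series pair.
R_p = (70.8×71.3)/(70.8+71.3) = 35.52 Ω
R_total = 33.0 + 35.52 = 68.52 Ω
I = V / R_total = 15.0 / 68.52 = 0.2189 A
Voltage across the parallel pair: V_p = I × R_p = 0.2189 × 35.52 = 7.776 V
R_C sees V_p directly, so P = V_p² / R_C.
P_R_C = (7.776)² / 71.3 = 0.8481 W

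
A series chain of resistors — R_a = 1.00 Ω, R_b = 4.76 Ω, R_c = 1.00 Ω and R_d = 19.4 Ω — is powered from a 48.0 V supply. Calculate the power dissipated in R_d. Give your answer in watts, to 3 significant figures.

65.3 W

In a series string the same current flows through every resistor — find that current, then P = I²R for the one we want.
R_total = 1.00 + 4.76 + 1.00 + 19.4 = 26.16 Ω
I = V / R_total = 48.0 / 26.16 = 1.835 A
P_R_d = I² × R_d = (1.835)² × 19.4 = 65.31 W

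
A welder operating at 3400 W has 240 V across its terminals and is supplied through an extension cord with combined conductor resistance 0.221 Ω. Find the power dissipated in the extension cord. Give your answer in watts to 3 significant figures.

44.4 W

Line loss is just I²R for the cable — we know both I and R_line directly.
I = P / V = 3400 / 240 = 14.17 A through the extension cord.
P_line = I² R_line = (14.17)² × 0.221 = 44.35 W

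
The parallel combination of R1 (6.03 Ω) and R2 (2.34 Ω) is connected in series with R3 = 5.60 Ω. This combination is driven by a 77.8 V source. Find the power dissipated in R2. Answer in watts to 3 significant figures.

138 W

Collapse the R1‖R2 pair into one equivalent R_p; then R_p and R3 form a series string.
R_p = (6.03×2.34)/(6.03+2.34) = 1.686 Ω
R_total = R_p + 5.60 = 1.686 + 5.60 = 7.286 Ω
I = V / R_total = 77.8 / 7.286 = 10.68 A
Voltage across the parallel pair: V_p = I × R_p = 10.68 × 1.686 = 18.00 V
R2 sits across V_p; its power is V_p²/R.
P_R2 = (18.00)² / 2.34 = 138.5 W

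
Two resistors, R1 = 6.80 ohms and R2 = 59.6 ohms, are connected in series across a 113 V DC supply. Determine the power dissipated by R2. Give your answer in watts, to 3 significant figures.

173 W

Series elements share the same current, so find I first, then use P = I²R.
R_total = 6.80 + 59.6 = 66.40 Ω
I = V / R_total = 113 / 66.40 = 1.702 A
P_R2 = I² × R2 = (1.702)² × 59.6 = 172.6 W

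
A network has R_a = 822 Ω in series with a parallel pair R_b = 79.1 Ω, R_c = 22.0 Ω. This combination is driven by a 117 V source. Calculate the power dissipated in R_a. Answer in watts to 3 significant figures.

16.0 W

Reduce the parallel pair to R_p first; the network is then a simple series string.
R_p = (79.1×22.0)/(79.1+22.0) = 17.21 Ω
R_total = 822 + 17.21 = 839.2 Ω
I = V / R_total = 117 / 839.2 = 0.1394 A
R_a is in the main series path, so its power is I²R_a.
P_R_a = (0.1394)² × 822 = 15.98 W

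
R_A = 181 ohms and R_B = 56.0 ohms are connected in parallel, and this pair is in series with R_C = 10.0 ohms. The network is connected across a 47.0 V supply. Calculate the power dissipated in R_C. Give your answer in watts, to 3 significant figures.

7.93 W

Combine R_A and R_B into their parallel equivalent first, reducing the network to two series resistors.
R_p = (181×56.0)/(181+56.0) = 42.77 Ω
R_total = R_p + 10.0 = 42.77 + 10.0 = 52.77 Ω
I = V / R_total = 47.0 / 52.77 = 0.8907 A
All the supply current flows through R_C; use P = I²R_C.
P_R_C = (0.8907)² × 10.0 = 7.933 W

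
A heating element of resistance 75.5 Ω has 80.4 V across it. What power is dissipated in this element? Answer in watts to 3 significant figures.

85.6 W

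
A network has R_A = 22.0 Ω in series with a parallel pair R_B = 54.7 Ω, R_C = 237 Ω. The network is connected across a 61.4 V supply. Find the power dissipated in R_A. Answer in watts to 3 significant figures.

18.8 W

Collapse R_B‖R_C to a single equivalent, reducing the network to two series elements.
R_p = (54.7×237)/(54.7+237) = 44.44 Ω
R_total = 22.0 + 44.44 = 66.44 Ω
I = V / R_total = 61.4 / 66.44 = 0.9241 A
All the current flows through R_A; use P = I²R.
P_R_A = (0.9241)² × 22.0 = 18.79 W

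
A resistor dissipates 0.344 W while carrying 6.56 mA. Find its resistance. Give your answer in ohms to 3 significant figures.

Inverting the appropriate power form: R = P / I².
R = 0.344 / (0.006560)² = 7994 Ω

7990 Ω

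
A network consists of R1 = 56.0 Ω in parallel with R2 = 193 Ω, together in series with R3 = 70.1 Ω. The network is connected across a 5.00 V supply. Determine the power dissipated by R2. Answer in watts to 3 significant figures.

0.0189 W

Combine R1 and R2 into their parallel equivalent first, reducing the network to two series resistors.
R_p = (56.0×193)/(56.0+193) = 43.41 Ω
R_total = R_p + 70.1 = 43.41 + 70.1 = 113.5 Ω
I = V / R_total = 5.00 / 113.5 = 0.04405 A
Voltage across the parallel pair: V_p = I × R_p = 0.04405 × 43.41 = 1.912 V
Use P = V²/R for R2 with V = V_p.
P_R2 = (1.912)² / 193 = 0.01894 W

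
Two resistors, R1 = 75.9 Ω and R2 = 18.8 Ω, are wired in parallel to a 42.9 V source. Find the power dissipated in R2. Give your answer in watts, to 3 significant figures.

Parallel branches share the same voltage; P = V²/R gives the branch power in one step.
P_R2 = V² / R2 = (42.9)² / 18.8 Ω = 97.89 W

97.9 W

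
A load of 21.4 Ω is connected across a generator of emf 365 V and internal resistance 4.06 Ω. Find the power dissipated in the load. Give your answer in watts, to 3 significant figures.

4400 W

Find the circuit current first, then P = I²R for the load (series elements share I).
I = ε / (r + R) = 365 / (4.06 + 21.4) = 14.34 A
P_load = I² R = (14.34)² × 21.4 = 4398 W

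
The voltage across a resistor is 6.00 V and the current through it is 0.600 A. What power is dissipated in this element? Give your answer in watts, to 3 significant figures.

3.60 W

Both the voltage across and the current through the element are known, so P = V I applies directly.
P = 6.00 V × 0.6000 A = 3.600 W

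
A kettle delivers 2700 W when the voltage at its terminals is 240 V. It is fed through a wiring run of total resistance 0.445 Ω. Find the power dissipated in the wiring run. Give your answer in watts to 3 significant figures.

56.3 W

Only the current and the line resistance are needed for the I²R loss.
I = P / V = 2700 / 240 = 11.25 A through the wiring run.
P_line = I² R_line = (11.25)² × 0.445 = 56.32 W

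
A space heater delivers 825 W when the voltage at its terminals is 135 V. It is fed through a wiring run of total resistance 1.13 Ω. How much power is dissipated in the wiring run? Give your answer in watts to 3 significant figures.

42.2 W

The wiring run is a series resistance carrying the load current; its dissipation is I²R_line.
I = P / V = 825 / 135 = 6.111 A through the wiring run.
P_line = I² R_line = (6.111)² × 1.13 = 42.20 W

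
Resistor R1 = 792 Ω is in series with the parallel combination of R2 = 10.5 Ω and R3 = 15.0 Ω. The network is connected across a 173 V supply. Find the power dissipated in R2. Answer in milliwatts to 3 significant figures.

171 mW

Replace R2 and R3 with their parallel equivalent so the circuit becomes R1 in series with R_p.
R_p = (10.5×15.0)/(10.5+15.0) = 6.176 Ω
R_total = 792 + 6.176 = 798.2 Ω
I = V / R_total = 173 / 798.2 = 0.2167 A
Voltage across the parallel pair: V_p = I × R_p = 0.2167 × 6.176 = 1.339 V
R2 is across V_p, so use P = V²/R for that branch.
P_R2 = (1.339)² / 10.5 = 0.1707 W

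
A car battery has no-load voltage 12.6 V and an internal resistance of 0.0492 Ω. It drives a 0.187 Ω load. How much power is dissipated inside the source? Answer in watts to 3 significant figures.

r is in series with the load, so it carries the full circuit current — the loss in it is I²r.
I = ε / (r + R) = 12.6 / (0.0492 + 0.187) = 53.34 A
P_int = I² r = (53.34)² × 0.0492 = 140.0 W

140 W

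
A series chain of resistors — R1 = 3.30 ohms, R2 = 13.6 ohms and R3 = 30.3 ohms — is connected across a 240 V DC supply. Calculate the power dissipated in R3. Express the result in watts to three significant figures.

783 W

In a series string the same current flows through every resistor — find that current, then P = I²R for the one we want.
R_total = 3.30 + 13.6 + 30.3 = 47.20 Ω
I = V / R_total = 240 / 47.20 = 5.085 A
P_R3 = I² × R3 = (5.085)² × 30.3 = 783.4 W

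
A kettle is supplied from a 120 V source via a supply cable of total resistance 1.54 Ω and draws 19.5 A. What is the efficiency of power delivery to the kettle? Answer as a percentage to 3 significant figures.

The supply cable carries the full 19.5 A.
P_line = I² R_line = (19.50)² × 1.54 = 585.6 W
P_source = V I = 120 × 19.50 = 2340 W; P_load = 1754 W
η = P_load / P_source = 1754 / 2340 = 0.7497

75.0 %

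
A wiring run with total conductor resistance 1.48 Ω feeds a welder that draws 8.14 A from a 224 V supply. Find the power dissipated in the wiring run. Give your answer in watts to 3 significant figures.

The wiring run and load are in series, so the same current flows in both; the loss is I²R_line.
The wiring run carries the full 8.14 A.
P_line = I² R_line = (8.140)² × 1.48 = 98.06 W

98.1 W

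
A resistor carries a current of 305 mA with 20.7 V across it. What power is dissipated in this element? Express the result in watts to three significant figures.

6.31 W

Both the voltage across and the current through the element are known, so P = V I applies directly.
P = 20.7 V × 0.3050 A = 6.313 W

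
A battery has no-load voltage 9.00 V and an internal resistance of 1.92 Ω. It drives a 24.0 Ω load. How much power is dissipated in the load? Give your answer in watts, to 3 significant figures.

With r and R in series, I = ε/(r+R); the load dissipates I²R.
I = ε / (r + R) = 9.00 / (1.92 + 24.0) = 0.3472 A
P_load = I² R = (0.3472)² × 24.0 = 2.894 W

2.89 W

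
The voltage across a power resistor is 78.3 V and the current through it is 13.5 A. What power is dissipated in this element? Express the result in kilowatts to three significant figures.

Both the voltage across and the current through the element are known, so P = V I applies directly.
P = 78.3 V × 13.50 A = 1057 W

1.06 kW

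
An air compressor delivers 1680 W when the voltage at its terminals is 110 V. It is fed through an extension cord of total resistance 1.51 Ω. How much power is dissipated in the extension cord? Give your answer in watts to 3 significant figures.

352 W

Line loss is just I²R for the cable — we know both I and R_line directly.
I = P / V = 1680 / 110 = 15.27 A through the extension cord.
P_line = I² R_line = (15.27)² × 1.51 = 352.2 W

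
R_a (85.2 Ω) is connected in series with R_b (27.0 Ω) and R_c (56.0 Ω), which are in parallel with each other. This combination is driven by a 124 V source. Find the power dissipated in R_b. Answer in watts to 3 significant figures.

17.7 W

Reduce the parallel pair to R_p first; the network is then a simple series string.
R_p = (27.0×56.0)/(27.0+56.0) = 18.22 Ω
R_total = 85.2 + 18.22 = 103.4 Ω
I = V / R_total = 124 / 103.4 = 1.199 A
Voltage across the parallel pair: V_p = I × R_p = 1.199 × 18.22 = 21.84 V
R_b is across V_p, so use P = V²/R for that branch.
P_R_b = (21.84)² / 27.0 = 17.67 W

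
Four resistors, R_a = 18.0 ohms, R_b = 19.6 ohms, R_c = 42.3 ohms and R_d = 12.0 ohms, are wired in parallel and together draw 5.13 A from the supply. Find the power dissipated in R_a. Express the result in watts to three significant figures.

Parallel branches share V, not I — compute V via R_eq, then use V²/R for the target branch.
1/R_eq = 1/18.0 + 1/19.6 + 1/42.3 + 1/12.0 ⇒ R_eq = 4.683 Ω
V = I_total × R_eq = 5.130 × 4.683 = 24.02 V
P_R_a = V² / R_a = (24.02)² / 18.0 = 32.06 W

32.1 W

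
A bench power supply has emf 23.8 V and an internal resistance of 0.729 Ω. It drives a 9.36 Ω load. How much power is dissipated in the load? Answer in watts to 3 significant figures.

Load and internal resistance form a series loop — compute the loop current, then the load power via I²R.
I = ε / (r + R) = 23.8 / (0.729 + 9.36) = 2.359 A
P_load = I² R = (2.359)² × 9.36 = 52.09 W

52.1 W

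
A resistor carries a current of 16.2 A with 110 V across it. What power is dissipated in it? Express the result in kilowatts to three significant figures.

1.78 kW

Both the voltage across and the current through the element are known, so P = V I applies directly.
P = 110 V × 16.20 A = 1782 W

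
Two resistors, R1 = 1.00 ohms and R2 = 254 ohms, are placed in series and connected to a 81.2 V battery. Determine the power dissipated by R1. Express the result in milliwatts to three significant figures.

Every series element carries the same I. Get I from the total resistance, then P = I² × R1.
R_total = 1.00 + 254 = 255.0 Ω
I = V / R_total = 81.2 / 255.0 = 0.3184 A
P_R1 = I² × R1 = (0.3184)² × 1.00 = 0.1014 W

101 mW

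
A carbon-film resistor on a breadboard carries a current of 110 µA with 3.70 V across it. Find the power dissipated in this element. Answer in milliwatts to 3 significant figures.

0.407 mW

Both the voltage across and the current through the element are known, so P = V I applies directly.
P = 3.70 V × 0.0001100 A = 0.0004070 W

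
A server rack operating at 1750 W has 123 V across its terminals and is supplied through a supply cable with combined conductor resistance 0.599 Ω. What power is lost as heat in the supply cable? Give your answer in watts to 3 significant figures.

121 W

The supply cable is a series resistance carrying the load current; its dissipation is I²R_line.
I = P / V = 1750 / 123 = 14.23 A through the supply cable.
P_line = I² R_line = (14.23)² × 0.599 = 121.3 W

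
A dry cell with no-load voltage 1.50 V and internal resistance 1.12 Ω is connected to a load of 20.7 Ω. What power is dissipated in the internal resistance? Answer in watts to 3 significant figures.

0.00529 W

r is in series with the load, so it carries the full circuit current — the loss in it is I²r.
I = ε / (r + R) = 1.50 / (1.12 + 20.7) = 0.06874 A
P_int = I² r = (0.06874)² × 1.12 = 0.005293 W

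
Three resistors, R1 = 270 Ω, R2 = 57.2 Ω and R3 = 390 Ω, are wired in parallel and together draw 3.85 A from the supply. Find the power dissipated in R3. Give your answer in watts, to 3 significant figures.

Only the total current is stated, so first find the parallel equivalent to get the voltage across the combination.
1/R_eq = 1/270 + 1/57.2 + 1/390 ⇒ R_eq = 42.10 Ω
V = I_total × R_eq = 3.850 × 42.10 = 162.1 V
P_R3 = V² / R3 = (162.1)² / 390 = 67.38 W

67.4 W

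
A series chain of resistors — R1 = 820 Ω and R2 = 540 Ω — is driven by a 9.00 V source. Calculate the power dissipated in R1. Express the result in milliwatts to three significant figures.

35.9 mW

The current is common to all series resistors; compute it, then apply P = I²R for the target.
R_total = 820 + 540 = 1360 Ω
I = V / R_total = 9.00 / 1360 = 0.006618 A
P_R1 = I² × R1 = (0.006618)² × 820 = 0.03591 W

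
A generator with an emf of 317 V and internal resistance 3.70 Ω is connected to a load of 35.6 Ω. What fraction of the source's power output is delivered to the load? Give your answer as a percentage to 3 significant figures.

Both r and R carry the same current, so the power split is just the resistance split: η = R/(R+r).
η = R / (R + r) = 35.6 / (35.6 + 3.70) = 0.9059

90.6 %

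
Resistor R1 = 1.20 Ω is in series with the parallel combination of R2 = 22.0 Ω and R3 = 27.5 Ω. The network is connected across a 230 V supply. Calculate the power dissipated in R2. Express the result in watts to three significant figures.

1990 W

Reduce the parallel pair to R_p first; the network is then a simple series string.
R_p = (22.0×27.5)/(22.0+27.5) = 12.22 Ω
R_total = 1.20 + 12.22 = 13.42 Ω
I = V / R_total = 230 / 13.42 = 17.14 A
Voltage across the parallel pair: V_p = I × R_p = 17.14 × 12.22 = 209.4 V
With V_p across R2, its power is V_p²/R2.
P_R2 = (209.4)² / 22.0 = 1994 W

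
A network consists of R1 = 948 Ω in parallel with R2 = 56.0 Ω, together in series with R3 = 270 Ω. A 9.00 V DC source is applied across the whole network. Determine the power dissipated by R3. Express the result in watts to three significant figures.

0.210 W

Reduce the parallel combination to a single R_p; the circuit then becomes R_p in series with the remaining resistor.
R_p = (948×56.0)/(948+56.0) = 52.88 Ω
R_total = R_p + 270 = 52.88 + 270 = 322.9 Ω
I = V / R_total = 9.00 / 322.9 = 0.02787 A
R3 is the series element, so its power is I²R.
P_R3 = (0.02787)² × 270 = 0.2098 W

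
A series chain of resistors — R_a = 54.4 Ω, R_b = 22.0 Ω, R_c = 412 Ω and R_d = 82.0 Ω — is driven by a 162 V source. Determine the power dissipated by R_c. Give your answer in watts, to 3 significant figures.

Series elements share the same current, so find I first, then use P = I²R.
R_total = 54.4 + 22.0 + 412 + 82.0 = 570.4 Ω
I = V / R_total = 162 / 570.4 = 0.2840 A
P_R_c = I² × R_c = (0.2840)² × 412 = 33.23 W

33.2 W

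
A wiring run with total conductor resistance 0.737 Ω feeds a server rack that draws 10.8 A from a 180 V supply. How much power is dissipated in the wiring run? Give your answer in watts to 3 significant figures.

The wiring run and load are in series, so the same current flows in both; the loss is I²R_line.
The wiring run carries the full 10.8 A.
P_line = I² R_line = (10.80)² × 0.737 = 85.96 W

86.0 W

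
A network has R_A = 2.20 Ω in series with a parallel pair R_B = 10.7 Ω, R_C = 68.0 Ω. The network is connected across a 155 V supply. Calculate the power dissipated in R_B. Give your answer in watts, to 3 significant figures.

1470 W

Reduce the parallel pair to R_p first; the network is then a simple series string.
R_p = (10.7×68.0)/(10.7+68.0) = 9.245 Ω
R_total = 2.20 + 9.245 = 11.45 Ω
I = V / R_total = 155 / 11.45 = 13.54 A
Voltage across the parallel pair: V_p = I × R_p = 13.54 × 9.245 = 125.2 V
R_B sees V_p directly, so P = V_p² / R_B.
P_R_B = (125.2)² / 10.7 = 1465 W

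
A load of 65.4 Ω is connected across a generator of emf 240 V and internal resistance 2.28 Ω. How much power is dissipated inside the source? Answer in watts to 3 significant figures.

The source's internal resistance is just another series element carrying I; its dissipation is I²r.
I = ε / (r + R) = 240 / (2.28 + 65.4) = 3.546 A
P_int = I² r = (3.546)² × 2.28 = 28.67 W

28.7 W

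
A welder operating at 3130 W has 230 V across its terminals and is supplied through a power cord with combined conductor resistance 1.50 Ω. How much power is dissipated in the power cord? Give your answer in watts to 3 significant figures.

Only the current and the line resistance are needed for the I²R loss.
I = P / V = 3130 / 230 = 13.61 A through the power cord.
P_line = I² R_line = (13.61)² × 1.50 = 277.8 W

278 W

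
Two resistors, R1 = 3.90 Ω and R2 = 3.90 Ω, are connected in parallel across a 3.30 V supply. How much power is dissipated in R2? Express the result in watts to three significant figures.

R2 sits directly across the source, so P = V²/R with V = 3.30 V.
P_R2 = V² / R2 = (3.30)² / 3.90 Ω = 2.792 W

2.79 W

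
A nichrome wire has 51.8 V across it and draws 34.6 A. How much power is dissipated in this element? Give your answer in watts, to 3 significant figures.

Both the voltage across and the current through the element are known, so P = V I applies directly.
P = 51.8 V × 34.60 A = 1792 W

1790 W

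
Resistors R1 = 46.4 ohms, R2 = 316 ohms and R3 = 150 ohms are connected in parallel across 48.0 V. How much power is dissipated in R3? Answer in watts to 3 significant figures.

Each parallel branch sees the full supply voltage, so P = V²/R applies directly to the target branch.
P_R3 = V² / R3 = (48.0)² / 150 Ω = 15.36 W

15.4 W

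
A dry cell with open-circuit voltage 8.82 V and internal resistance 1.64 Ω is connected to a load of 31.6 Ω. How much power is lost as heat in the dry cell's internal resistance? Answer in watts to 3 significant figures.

0.115 W

The source's internal resistance is just another series element carrying I; its dissipation is I²r.
I = ε / (r + R) = 8.82 / (1.64 + 31.6) = 0.2653 A
P_int = I² r = (0.2653)² × 1.64 = 0.1155 W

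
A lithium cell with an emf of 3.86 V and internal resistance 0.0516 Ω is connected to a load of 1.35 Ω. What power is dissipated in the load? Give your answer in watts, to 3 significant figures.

Find the circuit current first, then P = I²R for the load (series elements share I).
I = ε / (r + R) = 3.86 / (0.0516 + 1.35) = 2.754 A
P_load = I² R = (2.754)² × 1.35 = 10.24 W

10.2 W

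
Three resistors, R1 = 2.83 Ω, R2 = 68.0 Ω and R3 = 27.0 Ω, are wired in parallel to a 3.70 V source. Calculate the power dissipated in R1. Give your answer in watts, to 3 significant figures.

4.84 W

Every branch has 3.70 V across it, so for R1 the power is simply V²/R.
P_R1 = V² / R1 = (3.70)² / 2.83 Ω = 4.837 W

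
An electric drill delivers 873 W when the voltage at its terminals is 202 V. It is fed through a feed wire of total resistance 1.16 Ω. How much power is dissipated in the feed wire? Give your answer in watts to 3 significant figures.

The feed wire is a series resistance carrying the load current; its dissipation is I²R_line.
I = P / V = 873 / 202 = 4.322 A through the feed wire.
P_line = I² R_line = (4.322)² × 1.16 = 21.67 W

21.7 W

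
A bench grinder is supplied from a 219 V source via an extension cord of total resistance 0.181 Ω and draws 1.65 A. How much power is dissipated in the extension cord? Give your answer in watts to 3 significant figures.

The extension cord and load are in series, so the same current flows in both; the loss is I²R_line.
The extension cord carries the full 1.65 A.
P_line = I² R_line = (1.650)² × 0.181 = 0.4928 W

0.493 W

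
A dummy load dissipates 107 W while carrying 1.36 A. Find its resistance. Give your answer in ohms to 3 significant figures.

57.9 Ω

Inverting the appropriate power form: R = P / I².
R = 107 / (1.360)² = 57.85 Ω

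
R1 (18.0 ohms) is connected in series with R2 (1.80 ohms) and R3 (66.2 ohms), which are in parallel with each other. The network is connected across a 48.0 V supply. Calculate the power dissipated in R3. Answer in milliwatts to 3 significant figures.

274 mW

Replace R2 and R3 with their parallel equivalent so the circuit becomes R1 in series with R_p.
R_p = (1.80×66.2)/(1.80+66.2) = 1.752 Ω
R_total = 18.0 + 1.752 = 19.75 Ω
I = V / R_total = 48.0 / 19.75 = 2.430 A
Voltage across the parallel pair: V_p = I × R_p = 2.430 × 1.752 = 4.258 V
R3 sees V_p directly, so P = V_p² / R3.
P_R3 = (4.258)² / 66.2 = 0.2739 W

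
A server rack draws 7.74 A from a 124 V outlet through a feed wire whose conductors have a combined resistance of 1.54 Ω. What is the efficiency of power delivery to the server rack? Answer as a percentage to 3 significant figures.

90.4 %

The feed wire carries the full 7.74 A.
P_line = I² R_line = (7.740)² × 1.54 = 92.26 W
P_source = V I = 124 × 7.740 = 959.8 W; P_load = 867.5 W
η = P_load / P_source = 867.5 / 959.8 = 0.9039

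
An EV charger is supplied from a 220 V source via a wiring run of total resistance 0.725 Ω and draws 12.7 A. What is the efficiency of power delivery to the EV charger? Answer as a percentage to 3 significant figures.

The wiring run carries the full 12.7 A.
P_line = I² R_line = (12.70)² × 0.725 = 116.9 W
P_source = V I = 220 × 12.70 = 2794 W; P_load = 2677 W
η = P_load / P_source = 2677 / 2794 = 0.9581

95.8 %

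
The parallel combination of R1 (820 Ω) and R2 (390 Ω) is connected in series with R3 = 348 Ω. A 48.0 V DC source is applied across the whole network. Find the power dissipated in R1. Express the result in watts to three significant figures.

Reduce the parallel combination to a single R_p; the circuit then becomes R_p in series with the remaining resistor.
R_p = (820×390)/(820+390) = 264.3 Ω
R_total = R_p + 348 = 264.3 + 348 = 612.3 Ω
I = V / R_total = 48.0 / 612.3 = 0.07839 A
Voltage across the parallel pair: V_p = I × R_p = 0.07839 × 264.3 = 20.72 V
Use P = V²/R for R1 with V = V_p.
P_R1 = (20.72)² / 820 = 0.5235 W

0.524 W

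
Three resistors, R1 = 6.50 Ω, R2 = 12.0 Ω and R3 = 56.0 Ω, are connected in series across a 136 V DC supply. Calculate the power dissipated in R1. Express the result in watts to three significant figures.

21.7 W

Since the resistors are in series they all carry the loop current I = V/R_total; the power in any one is I²R.
R_total = 6.50 + 12.0 + 56.0 = 74.50 Ω
I = V / R_total = 136 / 74.50 = 1.826 A
P_R1 = I² × R1 = (1.826)² × 6.50 = 21.66 W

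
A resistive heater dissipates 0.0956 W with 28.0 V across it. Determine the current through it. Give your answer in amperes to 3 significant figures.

0.00341 A

Inverting the appropriate power form: I = P / V.
I = 0.0956 / 28.0 = 0.003414 A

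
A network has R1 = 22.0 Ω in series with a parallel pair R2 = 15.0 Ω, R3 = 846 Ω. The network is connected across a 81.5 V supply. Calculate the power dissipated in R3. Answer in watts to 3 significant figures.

1.26 W

Replace R2 and R3 with their parallel equivalent so the circuit becomes R1 in series with R_p.
R_p = (15.0×846)/(15.0+846) = 14.74 Ω
R_total = 22.0 + 14.74 = 36.74 Ω
I = V / R_total = 81.5 / 36.74 = 2.218 A
Voltage across the parallel pair: V_p = I × R_p = 2.218 × 14.74 = 32.70 V
R3 is across V_p, so use P = V²/R for that branch.
P_R3 = (32.70)² / 846 = 1.264 W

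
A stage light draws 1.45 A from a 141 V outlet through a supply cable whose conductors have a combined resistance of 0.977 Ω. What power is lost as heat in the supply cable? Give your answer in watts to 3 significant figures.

2.05 W

Line loss is just I²R for the cable — we know both I and R_line directly.
The supply cable carries the full 1.45 A.
P_line = I² R_line = (1.450)² × 0.977 = 2.054 W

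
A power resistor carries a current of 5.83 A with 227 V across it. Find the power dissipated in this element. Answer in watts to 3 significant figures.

Since both terminal voltage and current are stated, P = V I gives the power in one step.
P = 227 V × 5.830 A = 1323 W

1320 W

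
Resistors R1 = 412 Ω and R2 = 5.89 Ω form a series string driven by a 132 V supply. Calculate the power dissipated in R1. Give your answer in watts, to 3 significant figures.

41.1 W

Every series element carries the same I. Get I from the total resistance, then P = I² × R1.
R_total = 412 + 5.89 = 417.9 Ω
I = V / R_total = 132 / 417.9 = 0.3159 A
P_R1 = I² × R1 = (0.3159)² × 412 = 41.11 W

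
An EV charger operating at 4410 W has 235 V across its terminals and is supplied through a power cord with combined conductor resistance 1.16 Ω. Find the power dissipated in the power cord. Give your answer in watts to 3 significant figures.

409 W

Line loss is just I²R for the cable — we know both I and R_line directly.
I = P / V = 4410 / 235 = 18.77 A through the power cord.
P_line = I² R_line = (18.77)² × 1.16 = 408.5 W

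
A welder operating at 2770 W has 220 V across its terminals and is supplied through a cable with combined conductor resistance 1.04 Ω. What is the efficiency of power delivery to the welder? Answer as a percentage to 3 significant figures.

94.4 %

I = P / V = 2770 / 220 = 12.59 A through the cable.
P_line = I² R_line = (12.59)² × 1.04 = 164.9 W
P_source = P_load + P_line = 2770 + 164.9 = 2935 W
η = P_load / P_source = 2770 / 2935 = 0.9438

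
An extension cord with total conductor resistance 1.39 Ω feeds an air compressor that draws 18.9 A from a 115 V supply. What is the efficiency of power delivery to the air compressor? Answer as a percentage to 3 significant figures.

77.2 %

The extension cord carries the full 18.9 A.
P_line = I² R_line = (18.90)² × 1.39 = 496.5 W
P_source = V I = 115 × 18.90 = 2174 W; P_load = 1677 W
η = P_load / P_source = 1677 / 2174 = 0.7716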